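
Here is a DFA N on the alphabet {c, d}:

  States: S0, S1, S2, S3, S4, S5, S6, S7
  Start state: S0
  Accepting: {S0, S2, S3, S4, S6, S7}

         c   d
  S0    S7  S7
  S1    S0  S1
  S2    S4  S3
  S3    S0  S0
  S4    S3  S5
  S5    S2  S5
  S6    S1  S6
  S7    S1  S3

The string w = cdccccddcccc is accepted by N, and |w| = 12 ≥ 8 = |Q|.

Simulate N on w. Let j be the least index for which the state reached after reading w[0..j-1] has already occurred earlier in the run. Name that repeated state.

State sequence: S0 -c-> S7 -d-> S3 -c-> S0 -c-> S7 -c-> S1 -c-> S0 -d-> S7 -d-> S3 -c-> S0 -c-> S7 -c-> S1 -c-> S0
First repeat at step 3: S0 was already visited.

The earliest repeat is at step j = 3: N is in S0, which it already visited at step i = 0.

S0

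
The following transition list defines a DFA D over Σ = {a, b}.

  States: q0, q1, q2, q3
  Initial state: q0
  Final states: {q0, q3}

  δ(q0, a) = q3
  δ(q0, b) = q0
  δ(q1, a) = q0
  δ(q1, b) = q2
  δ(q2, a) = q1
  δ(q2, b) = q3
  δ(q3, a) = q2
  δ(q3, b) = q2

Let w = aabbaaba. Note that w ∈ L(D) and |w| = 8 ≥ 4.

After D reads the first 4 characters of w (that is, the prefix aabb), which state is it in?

q2

State sequence: q0 -a-> q3 -a-> q2 -b-> q3 -b-> q2

After reading 4 characters, D is in state q2.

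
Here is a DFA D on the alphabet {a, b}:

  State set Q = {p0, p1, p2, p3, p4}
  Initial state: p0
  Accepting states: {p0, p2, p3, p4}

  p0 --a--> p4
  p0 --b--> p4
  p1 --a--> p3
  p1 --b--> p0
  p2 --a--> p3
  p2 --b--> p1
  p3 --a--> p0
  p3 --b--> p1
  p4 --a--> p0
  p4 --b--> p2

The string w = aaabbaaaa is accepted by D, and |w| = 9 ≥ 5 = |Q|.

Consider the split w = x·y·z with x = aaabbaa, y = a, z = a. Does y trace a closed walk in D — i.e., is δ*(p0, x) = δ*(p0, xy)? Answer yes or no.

State sequence: p0 -a-> p4 -a-> p0 -a-> p4 -b-> p2 -b-> p1 -a-> p3 -a-> p0 -a-> p4

After x (step 7): p0. After xy (step 8): p4.
They differ (p0 ≠ p4), so y is not a cycle from the state after x; this split is not the one the pumping-lemma construction produces, and pumping y need not keep the string in L(D).

no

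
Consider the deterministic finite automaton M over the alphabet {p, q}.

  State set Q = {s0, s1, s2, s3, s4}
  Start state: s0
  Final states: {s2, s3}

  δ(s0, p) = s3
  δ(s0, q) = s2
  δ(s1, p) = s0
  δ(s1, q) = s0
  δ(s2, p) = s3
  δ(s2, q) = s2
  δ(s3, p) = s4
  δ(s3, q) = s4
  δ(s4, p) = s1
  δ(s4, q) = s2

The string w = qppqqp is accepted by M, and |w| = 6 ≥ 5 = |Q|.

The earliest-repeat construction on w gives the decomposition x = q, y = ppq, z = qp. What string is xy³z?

qppqppqppqqp

xy^3z = q·ppq·ppq·ppq·qp = qppqppqppqqp.
Reading y = ppq takes M from s2 back to s2, so after x·y·y·y the machine is still in s2, and z then leads to the accepting state s3. Hence qppqppqppqqp ∈ L(M).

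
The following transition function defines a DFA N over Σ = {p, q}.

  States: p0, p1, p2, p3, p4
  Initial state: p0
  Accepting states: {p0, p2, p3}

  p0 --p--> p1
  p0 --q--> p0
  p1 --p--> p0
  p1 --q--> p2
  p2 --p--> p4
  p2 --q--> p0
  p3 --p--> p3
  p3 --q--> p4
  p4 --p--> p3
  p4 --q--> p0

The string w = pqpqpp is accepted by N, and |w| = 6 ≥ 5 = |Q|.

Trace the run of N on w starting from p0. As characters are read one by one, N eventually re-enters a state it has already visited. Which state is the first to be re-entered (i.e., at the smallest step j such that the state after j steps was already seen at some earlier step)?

p0

State sequence: p0 -p-> p1 -q-> p2 -p-> p4 -q-> p0 -p-> p1 -p-> p0
First repeat at step 4: p0 was already visited.

The earliest repeat is at step j = 4: N is in p0, which it already visited at step i = 0.
With |Q| = 5, pigeonhole forces a state repeat no later than step 5; the substring read between the first and second visits to that state can be pumped.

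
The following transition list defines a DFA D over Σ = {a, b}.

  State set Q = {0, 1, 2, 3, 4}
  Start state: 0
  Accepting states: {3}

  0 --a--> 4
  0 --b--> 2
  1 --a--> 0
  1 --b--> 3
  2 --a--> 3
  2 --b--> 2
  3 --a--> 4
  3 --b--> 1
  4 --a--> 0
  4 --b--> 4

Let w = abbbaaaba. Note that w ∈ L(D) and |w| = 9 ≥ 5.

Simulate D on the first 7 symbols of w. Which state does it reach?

0

State sequence: 0 -a-> 4 -b-> 4 -b-> 4 -b-> 4 -a-> 0 -a-> 4 -a-> 0

After reading 7 characters, D is in state 0.
(This kind of state-tracing is the core of the pumping-lemma construction: with 5 states, pigeonhole forces a repeat within the first 5 steps.)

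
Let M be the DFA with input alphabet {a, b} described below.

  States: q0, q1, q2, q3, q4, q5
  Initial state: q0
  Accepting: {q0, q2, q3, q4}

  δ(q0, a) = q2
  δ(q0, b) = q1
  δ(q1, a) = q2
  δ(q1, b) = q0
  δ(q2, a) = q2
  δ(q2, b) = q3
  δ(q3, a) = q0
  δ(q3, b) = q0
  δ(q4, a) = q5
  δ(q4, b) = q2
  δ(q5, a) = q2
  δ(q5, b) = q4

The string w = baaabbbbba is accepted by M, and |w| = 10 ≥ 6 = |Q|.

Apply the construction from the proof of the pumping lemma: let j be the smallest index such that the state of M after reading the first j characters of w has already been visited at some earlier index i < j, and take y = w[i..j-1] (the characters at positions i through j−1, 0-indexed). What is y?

State sequence: q0 -b-> q1 -a-> q2 -a-> q2 -a-> q2 -b-> q3 -b-> q0 -b-> q1 -b-> q0 -b-> q1 -a-> q2
First repeat at step 3: q2 was already visited.

So i = 2, j = 3, giving x = w[0:2] = ba, y = w[2:3] = a, z = w[3:10] = abbbbba.
Check: |xy| = 3 ≤ 6 and |y| = 1 ≥ 1. Reading y takes M from q2 back to q2, so every xyⁱz is accepted.
Since M has 6 states, any run of length ≥ 6 visits 6+1 states, so by pigeonhole some state repeats within the first 6 steps — that repeat gives the pumpable loop.

a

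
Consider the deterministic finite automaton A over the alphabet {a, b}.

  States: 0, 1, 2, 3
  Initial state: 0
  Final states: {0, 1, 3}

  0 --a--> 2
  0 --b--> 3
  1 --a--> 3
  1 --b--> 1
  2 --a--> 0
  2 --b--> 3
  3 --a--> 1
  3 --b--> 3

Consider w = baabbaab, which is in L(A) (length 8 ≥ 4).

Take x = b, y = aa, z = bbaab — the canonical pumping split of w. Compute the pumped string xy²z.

baaaabbaab

xy^2z = b·aa·aa·bbaab = baaaabbaab.
Reading y = aa takes A from 3 back to 3, so after x·y·y the machine is still in 3, and z then leads to the accepting state 3. Hence baaaabbaab ∈ L(A).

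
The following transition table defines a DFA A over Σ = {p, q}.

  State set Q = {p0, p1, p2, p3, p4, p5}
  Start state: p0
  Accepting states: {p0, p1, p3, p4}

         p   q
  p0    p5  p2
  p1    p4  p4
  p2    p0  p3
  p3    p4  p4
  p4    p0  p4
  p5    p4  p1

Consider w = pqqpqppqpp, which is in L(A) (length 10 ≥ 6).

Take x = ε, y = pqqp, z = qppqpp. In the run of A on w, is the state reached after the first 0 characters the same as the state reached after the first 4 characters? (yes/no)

yes

State sequence: p0 -p-> p5 -q-> p1 -q-> p4 -p-> p0

After x (step 0): p0. After xy (step 4): p0.
They match, so y = pqqp drives A around a cycle from p0 back to itself; pumping y any number of times keeps A in p0 before reading z, and xyⁱz ∈ L(A) for every i ≥ 0.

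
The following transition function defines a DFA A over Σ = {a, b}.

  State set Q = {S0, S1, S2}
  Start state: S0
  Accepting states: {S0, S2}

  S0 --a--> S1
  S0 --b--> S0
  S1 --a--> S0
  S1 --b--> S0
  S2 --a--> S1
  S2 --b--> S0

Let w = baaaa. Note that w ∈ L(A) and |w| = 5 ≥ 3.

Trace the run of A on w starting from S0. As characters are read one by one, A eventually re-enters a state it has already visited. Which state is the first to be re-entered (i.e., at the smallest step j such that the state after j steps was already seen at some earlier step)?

S0

State sequence: S0 -b-> S0 -a-> S1 -a-> S0 -a-> S1 -a-> S0
First repeat at step 1: S0 was already visited.

The earliest repeat is at step j = 1: A is in S0, which it already visited at step i = 0.
Since A has 3 states, any run of length ≥ 3 visits 3+1 states, so by pigeonhole some state repeats within the first 3 steps — that repeat gives the pumpable loop.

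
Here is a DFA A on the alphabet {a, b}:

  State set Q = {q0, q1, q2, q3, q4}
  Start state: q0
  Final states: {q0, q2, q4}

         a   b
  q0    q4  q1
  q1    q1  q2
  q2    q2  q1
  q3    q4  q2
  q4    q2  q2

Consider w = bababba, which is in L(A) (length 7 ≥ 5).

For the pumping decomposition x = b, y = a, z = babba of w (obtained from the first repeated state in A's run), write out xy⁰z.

bbabba

xy⁰z = xz = b·babba = bbabba.
Reading y = a takes A from q1 back to q1, so after x the machine is still in q1, and z then leads to the accepting state q2. Hence bbabba ∈ L(A).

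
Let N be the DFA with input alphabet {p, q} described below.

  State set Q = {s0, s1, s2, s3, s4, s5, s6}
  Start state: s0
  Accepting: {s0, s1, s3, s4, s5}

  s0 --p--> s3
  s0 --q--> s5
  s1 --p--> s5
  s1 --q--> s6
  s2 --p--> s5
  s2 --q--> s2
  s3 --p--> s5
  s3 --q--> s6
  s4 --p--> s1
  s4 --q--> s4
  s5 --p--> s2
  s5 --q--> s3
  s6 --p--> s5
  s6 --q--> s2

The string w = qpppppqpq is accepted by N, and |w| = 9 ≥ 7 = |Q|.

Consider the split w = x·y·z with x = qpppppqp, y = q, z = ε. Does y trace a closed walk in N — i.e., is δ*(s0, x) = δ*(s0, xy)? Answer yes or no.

Run of N on the first 9 characters of w = q p p p p p q p q:
  step 0: s0  (start)
  step 1: s5  (read q: s0→s5)
  step 2: s2  (read p: s5→s2)
  step 3: s5  (read p: s2→s5)
  step 4: s2  (read p: s5→s2)
  step 5: s5  (read p: s2→s5)
  step 6: s2  (read p: s5→s2)
  step 7: s2  (read q: s2→s2)
  step 8: s5  (read p: s2→s5)
  step 9: s3  (read q: s5→s3)

After x (step 8): s5. After xy (step 9): s3.
They differ (s5 ≠ s3), so y is not a cycle from the state after x; this split is not the one the pumping-lemma construction produces, and pumping y need not keep the string in L(N).

no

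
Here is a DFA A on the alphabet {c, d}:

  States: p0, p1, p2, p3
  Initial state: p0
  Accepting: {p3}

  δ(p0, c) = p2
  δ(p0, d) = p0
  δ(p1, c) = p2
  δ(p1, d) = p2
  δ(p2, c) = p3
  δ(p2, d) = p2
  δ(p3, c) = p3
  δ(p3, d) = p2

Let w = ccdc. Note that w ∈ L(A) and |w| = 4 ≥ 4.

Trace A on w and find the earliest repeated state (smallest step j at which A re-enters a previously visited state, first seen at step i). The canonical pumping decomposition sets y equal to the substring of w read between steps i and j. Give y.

cd

State sequence: p0 -c-> p2 -c-> p3 -d-> p2 -c-> p3
First repeat at step 3: p2 was already visited.

So i = 1, j = 3, giving x = w[0:1] = c, y = w[1:3] = cd, z = w[3:4] = c.
Check: |xy| = 3 ≤ 4 and |y| = 2 ≥ 1. Reading y takes A from p2 back to p2, so every xyⁱz is accepted.
Pumping length from the standard proof: p = 4 (the number of states). The repeated state found above gives |xy| = j ≤ 4 and |y| = j − i ≥ 1.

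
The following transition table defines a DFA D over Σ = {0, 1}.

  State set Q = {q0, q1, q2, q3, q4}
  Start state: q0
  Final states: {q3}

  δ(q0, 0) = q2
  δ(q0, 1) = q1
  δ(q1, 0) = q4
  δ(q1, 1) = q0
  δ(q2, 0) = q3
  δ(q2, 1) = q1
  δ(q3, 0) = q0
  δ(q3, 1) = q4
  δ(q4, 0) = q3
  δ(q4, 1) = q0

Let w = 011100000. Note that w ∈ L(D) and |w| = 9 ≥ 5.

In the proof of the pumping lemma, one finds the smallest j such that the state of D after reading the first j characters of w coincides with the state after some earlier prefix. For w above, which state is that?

q0

Run of D on w = 0 1 1 1 0 0 0 0 0:
  step 0: q0  (start)
  step 1: q2  (read 0: q0→q2)
  step 2: q1  (read 1: q2→q1)
  step 3: q0  (read 1: q1→q0)   ← first repeat (q0 seen earlier)
  step 4: q1  (read 1: q0→q1)
  step 5: q4  (read 0: q1→q4)
  step 6: q3  (read 0: q4→q3)
  step 7: q0  (read 0: q3→q0)
  step 8: q2  (read 0: q0→q2)
  step 9: q3  (read 0: q2→q3)

The earliest repeat is at step j = 3: D is in q0, which it already visited at step i = 0.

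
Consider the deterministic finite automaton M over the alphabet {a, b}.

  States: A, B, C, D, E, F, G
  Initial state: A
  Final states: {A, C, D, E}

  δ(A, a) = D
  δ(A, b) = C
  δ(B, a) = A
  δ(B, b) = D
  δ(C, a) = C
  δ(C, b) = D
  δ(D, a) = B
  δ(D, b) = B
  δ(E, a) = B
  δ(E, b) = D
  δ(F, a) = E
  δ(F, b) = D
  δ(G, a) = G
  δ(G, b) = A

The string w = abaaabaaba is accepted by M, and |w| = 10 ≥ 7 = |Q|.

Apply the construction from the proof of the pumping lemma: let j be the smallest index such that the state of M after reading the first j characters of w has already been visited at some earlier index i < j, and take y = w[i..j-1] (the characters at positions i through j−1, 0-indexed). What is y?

State sequence: A -a-> D -b-> B -a-> A -a-> D -a-> B -b-> D -a-> B -a-> A -b-> C -a-> C
First repeat at step 3: A was already visited.

So i = 0, j = 3, giving x = w[0:0] = ε, y = w[0:3] = aba, z = w[3:10] = aabaaba.
Check: |xy| = 3 ≤ 7 and |y| = 3 ≥ 1. Reading y takes M from A back to A, so every xyⁱz is accepted.

aba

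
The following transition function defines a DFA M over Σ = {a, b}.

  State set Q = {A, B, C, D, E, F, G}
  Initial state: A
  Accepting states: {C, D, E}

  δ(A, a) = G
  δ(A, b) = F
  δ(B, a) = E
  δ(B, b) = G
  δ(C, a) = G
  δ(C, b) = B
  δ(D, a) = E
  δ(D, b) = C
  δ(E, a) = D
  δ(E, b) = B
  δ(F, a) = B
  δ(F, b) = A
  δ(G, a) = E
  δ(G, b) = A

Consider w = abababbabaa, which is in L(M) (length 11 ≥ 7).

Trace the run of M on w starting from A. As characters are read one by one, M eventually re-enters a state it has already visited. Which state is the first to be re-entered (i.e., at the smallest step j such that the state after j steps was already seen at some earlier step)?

A

State sequence: A -a-> G -b-> A -a-> G -b-> A -a-> G -b-> A -b-> F -a-> B -b-> G -a-> E -a-> D
First repeat at step 2: A was already visited.

The earliest repeat is at step j = 2: M is in A, which it already visited at step i = 0.
With |Q| = 7, pigeonhole forces a state repeat no later than step 7; the substring read between the first and second visits to that state can be pumped.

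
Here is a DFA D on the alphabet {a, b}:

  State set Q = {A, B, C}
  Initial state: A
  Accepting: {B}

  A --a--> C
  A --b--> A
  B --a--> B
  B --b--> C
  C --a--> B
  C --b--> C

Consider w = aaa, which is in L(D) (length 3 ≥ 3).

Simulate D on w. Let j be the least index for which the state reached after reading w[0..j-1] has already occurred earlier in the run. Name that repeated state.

Run of D on w = a a a:
  step 0: A  (start)
  step 1: C  (read a: A→C)
  step 2: B  (read a: C→B)
  step 3: B  (read a: B→B)   ← first repeat (B seen earlier)

The earliest repeat is at step j = 3: D is in B, which it already visited at step i = 2.

B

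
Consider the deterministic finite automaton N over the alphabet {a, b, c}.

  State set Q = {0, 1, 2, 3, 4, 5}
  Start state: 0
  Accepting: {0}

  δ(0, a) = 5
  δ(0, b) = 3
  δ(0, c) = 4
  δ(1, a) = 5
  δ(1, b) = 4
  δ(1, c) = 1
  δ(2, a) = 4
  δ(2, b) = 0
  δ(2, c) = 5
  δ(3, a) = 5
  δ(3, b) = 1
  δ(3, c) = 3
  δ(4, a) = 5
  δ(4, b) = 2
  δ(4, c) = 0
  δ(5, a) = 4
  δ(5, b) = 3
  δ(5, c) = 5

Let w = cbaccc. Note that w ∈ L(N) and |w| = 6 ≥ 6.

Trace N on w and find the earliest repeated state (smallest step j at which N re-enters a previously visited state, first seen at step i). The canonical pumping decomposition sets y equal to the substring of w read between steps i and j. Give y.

ba

Run of N on w = c b a c c c:
  step 0: 0  (start)
  step 1: 4  (read c: 0→4)
  step 2: 2  (read b: 4→2)
  step 3: 4  (read a: 2→4)   ← first repeat (4 seen earlier)
  step 4: 0  (read c: 4→0)
  step 5: 4  (read c: 0→4)
  step 6: 0  (read c: 4→0)

So i = 1, j = 3, giving x = w[0:1] = c, y = w[1:3] = ba, z = w[3:6] = ccc.
Check: |xy| = 3 ≤ 6 and |y| = 2 ≥ 1. Reading y takes N from 4 back to 4, so every xyⁱz is accepted.
Since N has 6 states, any run of length ≥ 6 visits 6+1 states, so by pigeonhole some state repeats within the first 6 steps — that repeat gives the pumpable loop.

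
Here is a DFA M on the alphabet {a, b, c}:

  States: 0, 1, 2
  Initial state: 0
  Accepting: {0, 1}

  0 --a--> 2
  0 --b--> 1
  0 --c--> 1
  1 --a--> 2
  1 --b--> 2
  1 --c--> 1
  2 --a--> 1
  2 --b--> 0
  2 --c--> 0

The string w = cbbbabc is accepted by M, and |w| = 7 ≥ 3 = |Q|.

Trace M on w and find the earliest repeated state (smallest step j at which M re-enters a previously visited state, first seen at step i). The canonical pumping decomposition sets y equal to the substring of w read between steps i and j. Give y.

cbb

State sequence: 0 -c-> 1 -b-> 2 -b-> 0 -b-> 1 -a-> 2 -b-> 0 -c-> 1
First repeat at step 3: 0 was already visited.

So i = 0, j = 3, giving x = w[0:0] = ε, y = w[0:3] = cbb, z = w[3:7] = babc.
Check: |xy| = 3 ≤ 3 and |y| = 3 ≥ 1. Reading y takes M from 0 back to 0, so every xyⁱz is accepted.
With |Q| = 3, pigeonhole forces a state repeat no later than step 3; the substring read between the first and second visits to that state can be pumped.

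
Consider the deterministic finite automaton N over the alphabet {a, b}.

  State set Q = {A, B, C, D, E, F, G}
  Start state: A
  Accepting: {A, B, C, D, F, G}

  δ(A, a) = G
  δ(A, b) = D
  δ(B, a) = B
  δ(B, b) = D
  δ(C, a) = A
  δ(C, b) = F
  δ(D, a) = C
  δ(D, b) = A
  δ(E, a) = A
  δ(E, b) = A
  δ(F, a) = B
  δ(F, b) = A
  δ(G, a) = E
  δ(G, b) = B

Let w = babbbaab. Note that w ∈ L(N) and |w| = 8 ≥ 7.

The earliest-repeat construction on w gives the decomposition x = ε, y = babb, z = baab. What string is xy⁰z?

baab

xy⁰z = xz = ε·baab = baab.
Reading y = babb takes N from A back to A, so after x the machine is still in A, and z then leads to the accepting state D. Hence baab ∈ L(N).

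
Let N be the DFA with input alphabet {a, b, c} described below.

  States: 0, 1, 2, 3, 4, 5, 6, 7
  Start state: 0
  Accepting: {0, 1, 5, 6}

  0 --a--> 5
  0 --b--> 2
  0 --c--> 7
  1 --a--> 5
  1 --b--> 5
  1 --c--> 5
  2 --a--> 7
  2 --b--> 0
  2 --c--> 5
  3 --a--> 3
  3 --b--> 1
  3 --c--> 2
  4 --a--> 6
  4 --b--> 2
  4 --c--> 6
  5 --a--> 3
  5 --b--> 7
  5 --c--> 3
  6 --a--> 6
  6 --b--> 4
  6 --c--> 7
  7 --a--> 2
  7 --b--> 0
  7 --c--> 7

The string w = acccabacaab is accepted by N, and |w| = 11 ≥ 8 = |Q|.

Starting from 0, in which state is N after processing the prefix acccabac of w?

State sequence: 0 -a-> 5 -c-> 3 -c-> 2 -c-> 5 -a-> 3 -b-> 1 -a-> 5 -c-> 3

After reading 8 characters, N is in state 3.

3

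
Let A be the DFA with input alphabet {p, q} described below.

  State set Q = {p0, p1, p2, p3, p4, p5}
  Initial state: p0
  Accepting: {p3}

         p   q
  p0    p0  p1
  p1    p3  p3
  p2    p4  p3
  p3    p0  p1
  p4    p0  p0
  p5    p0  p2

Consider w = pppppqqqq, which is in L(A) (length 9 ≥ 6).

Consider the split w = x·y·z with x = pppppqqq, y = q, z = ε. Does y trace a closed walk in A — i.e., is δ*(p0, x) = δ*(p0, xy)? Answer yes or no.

no

State sequence: p0 -p-> p0 -p-> p0 -p-> p0 -p-> p0 -p-> p0 -q-> p1 -q-> p3 -q-> p1 -q-> p3

After x (step 8): p1. After xy (step 9): p3.
They differ (p1 ≠ p3), so y is not a cycle from the state after x; this split is not the one the pumping-lemma construction produces, and pumping y need not keep the string in L(A).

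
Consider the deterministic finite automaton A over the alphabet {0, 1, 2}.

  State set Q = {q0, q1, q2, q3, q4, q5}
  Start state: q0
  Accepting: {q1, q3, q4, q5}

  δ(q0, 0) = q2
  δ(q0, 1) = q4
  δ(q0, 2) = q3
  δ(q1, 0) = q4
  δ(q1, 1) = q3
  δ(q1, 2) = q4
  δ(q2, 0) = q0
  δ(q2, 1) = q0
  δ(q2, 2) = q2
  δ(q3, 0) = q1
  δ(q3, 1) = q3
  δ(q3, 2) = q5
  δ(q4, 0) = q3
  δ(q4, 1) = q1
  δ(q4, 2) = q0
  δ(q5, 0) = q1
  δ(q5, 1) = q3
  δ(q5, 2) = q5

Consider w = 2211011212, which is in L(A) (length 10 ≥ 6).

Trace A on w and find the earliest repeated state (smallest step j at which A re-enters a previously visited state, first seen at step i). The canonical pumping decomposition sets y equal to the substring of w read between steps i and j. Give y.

21

State sequence: q0 -2-> q3 -2-> q5 -1-> q3 -1-> q3 -0-> q1 -1-> q3 -1-> q3 -2-> q5 -1-> q3 -2-> q5
First repeat at step 3: q3 was already visited.

So i = 1, j = 3, giving x = w[0:1] = 2, y = w[1:3] = 21, z = w[3:10] = 1011212.
Check: |xy| = 3 ≤ 6 and |y| = 2 ≥ 1. Reading y takes A from q3 back to q3, so every xyⁱz is accepted.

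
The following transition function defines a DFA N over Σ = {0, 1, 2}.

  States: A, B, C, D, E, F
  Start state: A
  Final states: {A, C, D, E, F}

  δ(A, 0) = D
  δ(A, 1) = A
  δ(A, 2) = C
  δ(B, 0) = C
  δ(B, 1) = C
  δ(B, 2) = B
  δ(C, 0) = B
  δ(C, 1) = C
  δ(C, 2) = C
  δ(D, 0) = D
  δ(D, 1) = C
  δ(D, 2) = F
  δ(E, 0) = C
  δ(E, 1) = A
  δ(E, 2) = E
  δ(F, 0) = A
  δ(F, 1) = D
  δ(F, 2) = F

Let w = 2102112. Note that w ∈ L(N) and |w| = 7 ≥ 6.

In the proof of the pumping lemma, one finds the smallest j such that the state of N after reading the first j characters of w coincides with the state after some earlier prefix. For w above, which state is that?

Run of N on w = 2 1 0 2 1 1 2:
  step 0: A  (start)
  step 1: C  (read 2: A→C)
  step 2: C  (read 1: C→C)   ← first repeat (C seen earlier)
  step 3: B  (read 0: C→B)
  step 4: B  (read 2: B→B)
  step 5: C  (read 1: B→C)
  step 6: C  (read 1: C→C)
  step 7: C  (read 2: C→C)

The earliest repeat is at step j = 2: N is in C, which it already visited at step i = 1.

C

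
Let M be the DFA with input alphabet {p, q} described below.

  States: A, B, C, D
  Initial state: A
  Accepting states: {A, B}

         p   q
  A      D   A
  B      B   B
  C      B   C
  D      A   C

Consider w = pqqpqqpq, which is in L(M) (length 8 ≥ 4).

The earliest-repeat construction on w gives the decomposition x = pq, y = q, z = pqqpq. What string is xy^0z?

pqpqqpq

xy⁰z = xz = pq·pqqpq = pqpqqpq.
Reading y = q takes M from C back to C, so after x the machine is still in C, and z then leads to the accepting state B. Hence pqpqqpq ∈ L(M).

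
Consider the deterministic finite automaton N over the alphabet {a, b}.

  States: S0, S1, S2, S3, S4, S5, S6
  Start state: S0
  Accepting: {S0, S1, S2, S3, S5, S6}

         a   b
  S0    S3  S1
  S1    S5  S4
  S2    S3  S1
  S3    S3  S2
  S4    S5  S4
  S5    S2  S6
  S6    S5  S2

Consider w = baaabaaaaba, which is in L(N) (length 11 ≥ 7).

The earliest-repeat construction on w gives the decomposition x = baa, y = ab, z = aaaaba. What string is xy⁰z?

xy⁰z = xz = baa·aaaaba = baaaaaaba.
Reading y = ab takes N from S2 back to S2, so after x the machine is still in S2, and z then leads to the accepting state S3. Hence baaaaaaba ∈ L(N).

baaaaaaba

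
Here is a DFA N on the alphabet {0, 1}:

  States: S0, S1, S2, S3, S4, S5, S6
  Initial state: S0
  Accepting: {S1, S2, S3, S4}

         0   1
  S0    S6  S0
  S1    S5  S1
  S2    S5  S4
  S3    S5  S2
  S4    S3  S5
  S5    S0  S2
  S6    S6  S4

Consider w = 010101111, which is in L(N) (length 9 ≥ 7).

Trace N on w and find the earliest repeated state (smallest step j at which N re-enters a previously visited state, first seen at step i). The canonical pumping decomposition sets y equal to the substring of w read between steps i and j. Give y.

01

State sequence: S0 -0-> S6 -1-> S4 -0-> S3 -1-> S2 -0-> S5 -1-> S2 -1-> S4 -1-> S5 -1-> S2
First repeat at step 6: S2 was already visited.

So i = 4, j = 6, giving x = w[0:4] = 0101, y = w[4:6] = 01, z = w[6:9] = 111.
Check: |xy| = 6 ≤ 7 and |y| = 2 ≥ 1. Reading y takes N from S2 back to S2, so every xyⁱz is accepted.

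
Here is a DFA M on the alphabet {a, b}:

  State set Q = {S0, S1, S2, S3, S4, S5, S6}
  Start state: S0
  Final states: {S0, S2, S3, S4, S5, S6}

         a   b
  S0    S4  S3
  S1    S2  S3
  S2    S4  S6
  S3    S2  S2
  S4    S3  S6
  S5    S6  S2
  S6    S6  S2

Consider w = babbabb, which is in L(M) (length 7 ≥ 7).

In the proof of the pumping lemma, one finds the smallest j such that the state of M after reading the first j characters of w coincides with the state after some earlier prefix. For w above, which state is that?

Run of M on w = b a b b a b b:
  step 0: S0  (start)
  step 1: S3  (read b: S0→S3)
  step 2: S2  (read a: S3→S2)
  step 3: S6  (read b: S2→S6)
  step 4: S2  (read b: S6→S2)   ← first repeat (S2 seen earlier)
  step 5: S4  (read a: S2→S4)
  step 6: S6  (read b: S4→S6)
  step 7: S2  (read b: S6→S2)

The earliest repeat is at step j = 4: M is in S2, which it already visited at step i = 2.

S2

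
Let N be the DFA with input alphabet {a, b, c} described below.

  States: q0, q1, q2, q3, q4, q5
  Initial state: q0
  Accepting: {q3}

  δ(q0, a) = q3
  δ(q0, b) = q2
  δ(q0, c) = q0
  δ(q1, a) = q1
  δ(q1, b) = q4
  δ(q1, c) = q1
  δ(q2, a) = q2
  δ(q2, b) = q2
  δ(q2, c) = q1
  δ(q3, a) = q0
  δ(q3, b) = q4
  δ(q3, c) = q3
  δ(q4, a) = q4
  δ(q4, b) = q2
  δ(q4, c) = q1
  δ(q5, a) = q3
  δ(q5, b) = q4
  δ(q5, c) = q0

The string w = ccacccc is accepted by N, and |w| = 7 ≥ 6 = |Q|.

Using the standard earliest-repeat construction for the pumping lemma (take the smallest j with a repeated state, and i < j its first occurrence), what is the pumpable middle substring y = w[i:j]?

c

Run of N on w = c c a c c c c:
  step 0: q0  (start)
  step 1: q0  (read c: q0→q0)   ← first repeat (q0 seen earlier)
  step 2: q0  (read c: q0→q0)
  step 3: q3  (read a: q0→q3)
  step 4: q3  (read c: q3→q3)
  step 5: q3  (read c: q3→q3)
  step 6: q3  (read c: q3→q3)
  step 7: q3  (read c: q3→q3)

So i = 0, j = 1, giving x = w[0:0] = ε, y = w[0:1] = c, z = w[1:7] = cacccc.
Check: |xy| = 1 ≤ 6 and |y| = 1 ≥ 1. Reading y takes N from q0 back to q0, so every xyⁱz is accepted.
Pumping length from the standard proof: p = 6 (the number of states). The repeated state found above gives |xy| = j ≤ 6 and |y| = j − i ≥ 1.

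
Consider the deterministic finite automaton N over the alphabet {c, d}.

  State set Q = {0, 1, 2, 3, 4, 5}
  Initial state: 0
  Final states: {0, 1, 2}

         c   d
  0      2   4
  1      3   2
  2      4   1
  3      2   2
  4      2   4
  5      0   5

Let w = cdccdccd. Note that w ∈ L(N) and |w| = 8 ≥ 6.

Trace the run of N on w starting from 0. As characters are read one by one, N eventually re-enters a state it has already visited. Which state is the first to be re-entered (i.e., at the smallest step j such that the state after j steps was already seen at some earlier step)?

Run of N on w = c d c c d c c d:
  step 0: 0  (start)
  step 1: 2  (read c: 0→2)
  step 2: 1  (read d: 2→1)
  step 3: 3  (read c: 1→3)
  step 4: 2  (read c: 3→2)   ← first repeat (2 seen earlier)
  step 5: 1  (read d: 2→1)
  step 6: 3  (read c: 1→3)
  step 7: 2  (read c: 3→2)
  step 8: 1  (read d: 2→1)

The earliest repeat is at step j = 4: N is in 2, which it already visited at step i = 1.
The DFA has 6 states, so the proof of the pumping lemma guarantees a repeated state among the first 6+1 visited; the segment between the two visits is the pumpable y.

2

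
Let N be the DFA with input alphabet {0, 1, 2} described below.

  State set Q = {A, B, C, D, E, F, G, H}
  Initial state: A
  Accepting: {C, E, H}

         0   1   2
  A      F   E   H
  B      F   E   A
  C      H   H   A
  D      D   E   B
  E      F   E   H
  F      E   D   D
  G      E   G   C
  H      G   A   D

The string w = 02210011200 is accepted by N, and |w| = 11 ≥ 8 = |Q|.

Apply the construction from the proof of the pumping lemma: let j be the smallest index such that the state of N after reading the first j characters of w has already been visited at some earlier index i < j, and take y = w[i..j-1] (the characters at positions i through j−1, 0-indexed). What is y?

2210

State sequence: A -0-> F -2-> D -2-> B -1-> E -0-> F -0-> E -1-> E -1-> E -2-> H -0-> G -0-> E
First repeat at step 5: F was already visited.

So i = 1, j = 5, giving x = w[0:1] = 0, y = w[1:5] = 2210, z = w[5:11] = 011200.
Check: |xy| = 5 ≤ 8 and |y| = 4 ≥ 1. Reading y takes N from F back to F, so every xyⁱz is accepted.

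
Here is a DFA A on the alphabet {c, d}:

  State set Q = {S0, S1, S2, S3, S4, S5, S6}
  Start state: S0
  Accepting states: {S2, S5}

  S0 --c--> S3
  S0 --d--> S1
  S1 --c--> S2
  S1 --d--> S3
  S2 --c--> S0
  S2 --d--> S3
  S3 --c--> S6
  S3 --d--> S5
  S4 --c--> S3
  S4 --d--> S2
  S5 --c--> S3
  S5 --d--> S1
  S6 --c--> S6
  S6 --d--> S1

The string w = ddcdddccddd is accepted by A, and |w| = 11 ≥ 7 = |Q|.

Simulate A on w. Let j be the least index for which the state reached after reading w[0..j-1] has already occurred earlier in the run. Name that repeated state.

Run of A on w = d d c d d d c c d d d:
  step 0: S0  (start)
  step 1: S1  (read d: S0→S1)
  step 2: S3  (read d: S1→S3)
  step 3: S6  (read c: S3→S6)
  step 4: S1  (read d: S6→S1)   ← first repeat (S1 seen earlier)
  step 5: S3  (read d: S1→S3)
  step 6: S5  (read d: S3→S5)
  step 7: S3  (read c: S5→S3)
  step 8: S6  (read c: S3→S6)
  step 9: S1  (read d: S6→S1)
  step 10: S3  (read d: S1→S3)
  step 11: S5  (read d: S3→S5)

The earliest repeat is at step j = 4: A is in S1, which it already visited at step i = 1.

S1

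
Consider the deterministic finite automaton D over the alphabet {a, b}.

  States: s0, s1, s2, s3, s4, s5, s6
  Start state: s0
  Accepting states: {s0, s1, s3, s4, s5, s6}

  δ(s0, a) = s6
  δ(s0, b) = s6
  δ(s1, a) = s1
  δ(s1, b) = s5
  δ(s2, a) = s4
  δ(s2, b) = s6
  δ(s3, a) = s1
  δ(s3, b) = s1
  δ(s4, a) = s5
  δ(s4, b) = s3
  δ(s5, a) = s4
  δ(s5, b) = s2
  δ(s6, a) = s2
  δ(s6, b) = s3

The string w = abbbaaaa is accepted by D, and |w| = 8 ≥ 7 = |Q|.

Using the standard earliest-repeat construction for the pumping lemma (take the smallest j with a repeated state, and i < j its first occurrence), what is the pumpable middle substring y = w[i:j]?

Run of D on w = a b b b a a a a:
  step 0: s0  (start)
  step 1: s6  (read a: s0→s6)
  step 2: s3  (read b: s6→s3)
  step 3: s1  (read b: s3→s1)
  step 4: s5  (read b: s1→s5)
  step 5: s4  (read a: s5→s4)
  step 6: s5  (read a: s4→s5)   ← first repeat (s5 seen earlier)
  step 7: s4  (read a: s5→s4)
  step 8: s5  (read a: s4→s5)

So i = 4, j = 6, giving x = w[0:4] = abbb, y = w[4:6] = aa, z = w[6:8] = aa.
Check: |xy| = 6 ≤ 7 and |y| = 2 ≥ 1. Reading y takes D from s5 back to s5, so every xyⁱz is accepted.

aa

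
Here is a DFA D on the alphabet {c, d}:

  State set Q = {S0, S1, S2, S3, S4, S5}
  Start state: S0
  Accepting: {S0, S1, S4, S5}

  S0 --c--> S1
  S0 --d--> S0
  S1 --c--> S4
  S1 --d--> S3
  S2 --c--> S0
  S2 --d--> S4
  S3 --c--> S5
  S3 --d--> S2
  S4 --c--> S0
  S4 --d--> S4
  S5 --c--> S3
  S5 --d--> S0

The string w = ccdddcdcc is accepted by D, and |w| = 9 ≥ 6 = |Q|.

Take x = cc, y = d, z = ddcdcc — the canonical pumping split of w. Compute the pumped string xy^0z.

xy⁰z = xz = cc·ddcdcc = ccddcdcc.
Reading y = d takes D from S4 back to S4, so after x the machine is still in S4, and z then leads to the accepting state S4. Hence ccddcdcc ∈ L(D).

ccddcdcc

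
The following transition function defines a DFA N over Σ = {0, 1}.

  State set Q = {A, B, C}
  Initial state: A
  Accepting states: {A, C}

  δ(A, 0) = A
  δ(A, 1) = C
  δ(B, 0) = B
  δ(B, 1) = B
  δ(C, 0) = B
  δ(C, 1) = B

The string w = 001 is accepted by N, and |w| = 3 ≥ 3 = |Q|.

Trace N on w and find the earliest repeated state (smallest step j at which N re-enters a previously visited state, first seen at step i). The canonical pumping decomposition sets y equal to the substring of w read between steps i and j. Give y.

0

State sequence: A -0-> A -0-> A -1-> C
First repeat at step 1: A was already visited.

So i = 0, j = 1, giving x = w[0:0] = ε, y = w[0:1] = 0, z = w[1:3] = 01.
Check: |xy| = 1 ≤ 3 and |y| = 1 ≥ 1. Reading y takes N from A back to A, so every xyⁱz is accepted.
Since N has 3 states, any run of length ≥ 3 visits 3+1 states, so by pigeonhole some state repeats within the first 3 steps — that repeat gives the pumpable loop.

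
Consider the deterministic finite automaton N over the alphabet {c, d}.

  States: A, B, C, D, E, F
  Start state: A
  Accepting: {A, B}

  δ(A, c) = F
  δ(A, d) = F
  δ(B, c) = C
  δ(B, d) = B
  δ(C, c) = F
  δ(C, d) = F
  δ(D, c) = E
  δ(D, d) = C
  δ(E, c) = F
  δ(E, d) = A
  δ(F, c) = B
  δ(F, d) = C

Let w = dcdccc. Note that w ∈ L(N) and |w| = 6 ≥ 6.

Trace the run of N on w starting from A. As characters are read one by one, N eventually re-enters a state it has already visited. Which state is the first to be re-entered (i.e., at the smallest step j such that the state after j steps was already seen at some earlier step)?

State sequence: A -d-> F -c-> B -d-> B -c-> C -c-> F -c-> B
First repeat at step 3: B was already visited.

The earliest repeat is at step j = 3: N is in B, which it already visited at step i = 2.
Pumping length from the standard proof: p = 6 (the number of states). The repeated state found above gives |xy| = j ≤ 6 and |y| = j − i ≥ 1.

B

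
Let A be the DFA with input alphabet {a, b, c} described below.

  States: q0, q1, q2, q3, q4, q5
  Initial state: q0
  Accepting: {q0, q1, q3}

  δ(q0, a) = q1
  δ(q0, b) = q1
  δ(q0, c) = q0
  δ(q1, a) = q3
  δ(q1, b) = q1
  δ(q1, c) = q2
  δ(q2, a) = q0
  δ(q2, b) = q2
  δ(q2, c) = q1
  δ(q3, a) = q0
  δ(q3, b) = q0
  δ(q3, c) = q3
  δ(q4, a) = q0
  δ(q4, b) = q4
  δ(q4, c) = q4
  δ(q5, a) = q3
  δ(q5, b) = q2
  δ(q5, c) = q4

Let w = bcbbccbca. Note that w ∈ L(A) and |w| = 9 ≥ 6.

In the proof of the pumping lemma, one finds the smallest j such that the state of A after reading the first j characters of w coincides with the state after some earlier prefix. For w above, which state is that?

q2

State sequence: q0 -b-> q1 -c-> q2 -b-> q2 -b-> q2 -c-> q1 -c-> q2 -b-> q2 -c-> q1 -a-> q3
First repeat at step 3: q2 was already visited.

The earliest repeat is at step j = 3: A is in q2, which it already visited at step i = 2.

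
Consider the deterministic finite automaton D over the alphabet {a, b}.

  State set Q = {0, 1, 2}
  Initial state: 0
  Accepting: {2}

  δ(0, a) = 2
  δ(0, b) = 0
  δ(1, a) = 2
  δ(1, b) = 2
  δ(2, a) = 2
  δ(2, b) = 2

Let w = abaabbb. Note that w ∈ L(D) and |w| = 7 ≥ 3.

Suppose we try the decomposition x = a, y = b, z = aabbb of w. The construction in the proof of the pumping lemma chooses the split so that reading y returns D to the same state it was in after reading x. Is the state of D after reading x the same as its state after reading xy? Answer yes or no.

Run of D on the first 2 characters of w = a b:
  step 0: 0  (start)
  step 1: 2  (read a: 0→2)
  step 2: 2  (read b: 2→2)

After x (step 1): 2. After xy (step 2): 2.
They match, so y = b drives D around a cycle from 2 back to itself; pumping y any number of times keeps D in 2 before reading z, and xyⁱz ∈ L(D) for every i ≥ 0.

yes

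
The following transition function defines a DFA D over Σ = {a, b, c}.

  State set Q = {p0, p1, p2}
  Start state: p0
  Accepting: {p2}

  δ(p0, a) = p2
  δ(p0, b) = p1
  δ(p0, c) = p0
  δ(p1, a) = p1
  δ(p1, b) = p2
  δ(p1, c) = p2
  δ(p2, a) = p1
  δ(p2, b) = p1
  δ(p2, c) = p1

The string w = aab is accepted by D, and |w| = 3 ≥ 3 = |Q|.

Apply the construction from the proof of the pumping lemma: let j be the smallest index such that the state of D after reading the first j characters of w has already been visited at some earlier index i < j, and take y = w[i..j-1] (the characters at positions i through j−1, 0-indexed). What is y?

State sequence: p0 -a-> p2 -a-> p1 -b-> p2
First repeat at step 3: p2 was already visited.

So i = 1, j = 3, giving x = w[0:1] = a, y = w[1:3] = ab, z = w[3:3] = ε.
Check: |xy| = 3 ≤ 3 and |y| = 2 ≥ 1. Reading y takes D from p2 back to p2, so every xyⁱz is accepted.

ab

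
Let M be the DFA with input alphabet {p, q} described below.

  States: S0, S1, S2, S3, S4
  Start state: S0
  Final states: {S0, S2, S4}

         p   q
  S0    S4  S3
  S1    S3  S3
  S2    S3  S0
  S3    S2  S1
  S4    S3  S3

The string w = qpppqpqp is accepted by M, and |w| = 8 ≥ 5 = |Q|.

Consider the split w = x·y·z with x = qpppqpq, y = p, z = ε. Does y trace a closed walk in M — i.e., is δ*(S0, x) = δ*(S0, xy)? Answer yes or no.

State sequence: S0 -q-> S3 -p-> S2 -p-> S3 -p-> S2 -q-> S0 -p-> S4 -q-> S3 -p-> S2

After x (step 7): S3. After xy (step 8): S2.
They differ (S3 ≠ S2), so y is not a cycle from the state after x; this split is not the one the pumping-lemma construction produces, and pumping y need not keep the string in L(M).

no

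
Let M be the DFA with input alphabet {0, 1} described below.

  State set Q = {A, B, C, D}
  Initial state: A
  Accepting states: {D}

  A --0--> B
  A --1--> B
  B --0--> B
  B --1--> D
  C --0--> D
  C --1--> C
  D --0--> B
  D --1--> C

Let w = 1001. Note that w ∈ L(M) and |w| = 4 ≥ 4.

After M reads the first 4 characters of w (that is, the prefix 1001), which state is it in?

Run of M on the first 4 characters of w = 1 0 0 1:
  step 0: A  (start)
  step 1: B  (read 1: A→B)
  step 2: B  (read 0: B→B)
  step 3: B  (read 0: B→B)
  step 4: D  (read 1: B→D)

After reading 4 characters, M is in state D.
(This kind of state-tracing is the core of the pumping-lemma construction: with 4 states, pigeonhole forces a repeat within the first 4 steps.)

D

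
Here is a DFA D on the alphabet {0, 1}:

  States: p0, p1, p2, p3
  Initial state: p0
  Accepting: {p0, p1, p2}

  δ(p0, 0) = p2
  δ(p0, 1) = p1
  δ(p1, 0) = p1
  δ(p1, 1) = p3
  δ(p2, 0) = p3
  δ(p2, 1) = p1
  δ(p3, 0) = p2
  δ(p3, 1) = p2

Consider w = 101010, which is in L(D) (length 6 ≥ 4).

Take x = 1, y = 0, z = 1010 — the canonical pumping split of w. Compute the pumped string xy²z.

1001010

xy^2z = 1·0·0·1010 = 1001010.
Reading y = 0 takes D from p1 back to p1, so after x·y·y the machine is still in p1, and z then leads to the accepting state p1. Hence 1001010 ∈ L(D).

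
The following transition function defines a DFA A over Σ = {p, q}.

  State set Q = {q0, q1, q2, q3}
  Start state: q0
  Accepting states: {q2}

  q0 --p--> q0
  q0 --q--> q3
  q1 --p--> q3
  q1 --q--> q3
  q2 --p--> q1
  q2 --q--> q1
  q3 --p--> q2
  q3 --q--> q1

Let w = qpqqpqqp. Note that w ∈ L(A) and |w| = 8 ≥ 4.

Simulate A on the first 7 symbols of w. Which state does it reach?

State sequence: q0 -q-> q3 -p-> q2 -q-> q1 -q-> q3 -p-> q2 -q-> q1 -q-> q3

After reading 7 characters, A is in state q3.

q3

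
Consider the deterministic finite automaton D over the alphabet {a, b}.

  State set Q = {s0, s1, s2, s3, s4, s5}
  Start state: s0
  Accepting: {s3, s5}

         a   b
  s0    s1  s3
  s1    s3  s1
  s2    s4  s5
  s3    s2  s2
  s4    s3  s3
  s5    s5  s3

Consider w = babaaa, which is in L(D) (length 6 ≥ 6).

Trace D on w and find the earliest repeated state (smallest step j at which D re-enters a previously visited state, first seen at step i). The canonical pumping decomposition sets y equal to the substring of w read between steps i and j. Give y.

State sequence: s0 -b-> s3 -a-> s2 -b-> s5 -a-> s5 -a-> s5 -a-> s5
First repeat at step 4: s5 was already visited.

So i = 3, j = 4, giving x = w[0:3] = bab, y = w[3:4] = a, z = w[4:6] = aa.
Check: |xy| = 4 ≤ 6 and |y| = 1 ≥ 1. Reading y takes D from s5 back to s5, so every xyⁱz is accepted.
Since D has 6 states, any run of length ≥ 6 visits 6+1 states, so by pigeonhole some state repeats within the first 6 steps — that repeat gives the pumpable loop.

a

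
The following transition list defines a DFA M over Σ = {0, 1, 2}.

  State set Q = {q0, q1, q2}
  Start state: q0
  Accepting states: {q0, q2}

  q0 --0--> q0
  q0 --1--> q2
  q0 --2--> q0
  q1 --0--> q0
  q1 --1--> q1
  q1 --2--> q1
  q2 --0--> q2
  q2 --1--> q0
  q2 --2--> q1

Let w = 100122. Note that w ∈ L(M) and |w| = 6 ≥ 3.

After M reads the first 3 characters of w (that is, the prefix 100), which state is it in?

q2

State sequence: q0 -1-> q2 -0-> q2 -0-> q2

After reading 3 characters, M is in state q2.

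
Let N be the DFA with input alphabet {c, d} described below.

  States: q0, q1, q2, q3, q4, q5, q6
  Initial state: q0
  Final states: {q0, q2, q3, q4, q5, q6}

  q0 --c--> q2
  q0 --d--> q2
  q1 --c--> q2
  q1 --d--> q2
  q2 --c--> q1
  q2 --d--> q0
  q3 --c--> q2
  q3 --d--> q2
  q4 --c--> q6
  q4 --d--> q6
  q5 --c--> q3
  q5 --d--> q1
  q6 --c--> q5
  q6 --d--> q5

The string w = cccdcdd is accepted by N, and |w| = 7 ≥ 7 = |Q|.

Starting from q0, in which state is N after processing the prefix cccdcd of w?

q0

State sequence: q0 -c-> q2 -c-> q1 -c-> q2 -d-> q0 -c-> q2 -d-> q0

After reading 6 characters, N is in state q0.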